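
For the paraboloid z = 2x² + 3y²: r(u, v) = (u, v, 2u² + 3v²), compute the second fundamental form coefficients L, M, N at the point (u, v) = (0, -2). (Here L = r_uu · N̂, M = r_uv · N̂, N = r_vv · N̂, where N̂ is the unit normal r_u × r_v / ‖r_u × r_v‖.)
L = 4*sqrt(145)/145;  M = 0;  N = 6*sqrt(145)/145

Compute the unit normal N̂(u, v) = (-4*u/sqrt(16*u^2 + 36*v^2 + 1), -6*v/sqrt(16*u^2 + 36*v^2 + 1), 1/sqrt(16*u^2 + 36*v^2 + 1)), and the second partials r_uu, r_uv, r_vv. Take dot products:
  L(u, v) = r_uu · N̂ = 4/sqrt(16*u^2 + 36*v^2 + 1),
  M(u, v) = r_uv · N̂ = 0,
  N(u, v) = r_vv · N̂ = 6/sqrt(16*u^2 + 36*v^2 + 1).
Evaluating at (u, v) = (0, -2):
  L = 4*sqrt(145)/145, M = 0, N = 6*sqrt(145)/145.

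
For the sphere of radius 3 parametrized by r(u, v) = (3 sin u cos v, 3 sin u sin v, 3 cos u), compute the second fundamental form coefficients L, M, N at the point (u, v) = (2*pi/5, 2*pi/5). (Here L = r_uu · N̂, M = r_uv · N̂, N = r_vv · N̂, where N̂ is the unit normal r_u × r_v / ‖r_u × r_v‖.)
L = -3;  M = 0;  N = -15/8 - 3*sqrt(5)/8

Compute the unit normal N̂(u, v) = (sin(u)^2*cos(v)/Abs(sin(u)), sin(u)^2*sin(v)/Abs(sin(u)), sin(2*u)/(2*Abs(sin(u)))), and the second partials r_uu, r_uv, r_vv. Take dot products:
  L(u, v) = r_uu · N̂ = -3*sin(u)/Abs(sin(u)),
  M(u, v) = r_uv · N̂ = 0,
  N(u, v) = r_vv · N̂ = -3*sin(u)^3/Abs(sin(u)).
Evaluating at (u, v) = (2*pi/5, 2*pi/5):
  L = -3, M = 0, N = -15/8 - 3*sqrt(5)/8.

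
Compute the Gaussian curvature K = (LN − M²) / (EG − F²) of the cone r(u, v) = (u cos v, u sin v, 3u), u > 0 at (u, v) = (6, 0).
K = 0

Coefficients of the first fundamental form: E = 10, F = 0, G = u^2.
Coefficients of the second fundamental form: L = 0, M = 0, N = 3*sqrt(10)*u^2/(10*Abs(u)).
Assemble K = (LN − M²)/(EG − F²) = 0. At (u, v) = (6, 0): K = 0.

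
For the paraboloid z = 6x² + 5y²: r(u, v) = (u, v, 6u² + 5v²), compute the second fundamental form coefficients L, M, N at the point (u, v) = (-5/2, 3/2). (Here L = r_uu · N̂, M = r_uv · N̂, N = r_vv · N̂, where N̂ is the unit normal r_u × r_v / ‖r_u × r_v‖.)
L = 6*sqrt(1126)/563;  M = 0;  N = 5*sqrt(1126)/563

Compute the unit normal N̂(u, v) = (-12*u/sqrt(144*u^2 + 100*v^2 + 1), -10*v/sqrt(144*u^2 + 100*v^2 + 1), 1/sqrt(144*u^2 + 100*v^2 + 1)), and the second partials r_uu, r_uv, r_vv. Take dot products:
  L(u, v) = r_uu · N̂ = 12/sqrt(144*u^2 + 100*v^2 + 1),
  M(u, v) = r_uv · N̂ = 0,
  N(u, v) = r_vv · N̂ = 10/sqrt(144*u^2 + 100*v^2 + 1).
Evaluating at (u, v) = (-5/2, 3/2):
  L = 6*sqrt(1126)/563, M = 0, N = 5*sqrt(1126)/563.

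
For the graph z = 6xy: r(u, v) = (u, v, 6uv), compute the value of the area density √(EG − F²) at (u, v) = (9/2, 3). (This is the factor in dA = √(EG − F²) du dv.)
√(EG − F²)|_{(9/2, 3)} = sqrt(1054)

E = 36*v^2 + 1, F = 36*u*v, G = 36*u^2 + 1, so EG − F² = 36*u^2 + 36*v^2 + 1. Taking the positive square root: √(EG − F²) = sqrt(36*u^2 + 36*v^2 + 1). At (u, v) = (9/2, 3): sqrt(1054).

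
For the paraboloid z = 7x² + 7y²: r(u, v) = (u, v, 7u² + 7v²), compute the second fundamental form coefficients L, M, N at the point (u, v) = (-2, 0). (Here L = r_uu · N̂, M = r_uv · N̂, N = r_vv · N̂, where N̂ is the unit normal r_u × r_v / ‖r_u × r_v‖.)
L = 14*sqrt(785)/785;  M = 0;  N = 14*sqrt(785)/785

Compute the unit normal N̂(u, v) = (-14*u/sqrt(196*u^2 + 196*v^2 + 1), -14*v/sqrt(196*u^2 + 196*v^2 + 1), 1/sqrt(196*u^2 + 196*v^2 + 1)), and the second partials r_uu, r_uv, r_vv. Take dot products:
  L(u, v) = r_uu · N̂ = 14/sqrt(196*u^2 + 196*v^2 + 1),
  M(u, v) = r_uv · N̂ = 0,
  N(u, v) = r_vv · N̂ = 14/sqrt(196*u^2 + 196*v^2 + 1).
Evaluating at (u, v) = (-2, 0):
  L = 14*sqrt(785)/785, M = 0, N = 14*sqrt(785)/785.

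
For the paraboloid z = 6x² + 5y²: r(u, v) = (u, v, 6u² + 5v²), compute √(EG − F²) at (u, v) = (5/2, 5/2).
√(EG − F²)|_{(5/2, 5/2)} = sqrt(1526)

E = 144*u^2 + 1, F = 120*u*v, G = 100*v^2 + 1; EG − F² = 144*u^2 + 100*v^2 + 1; √(EG − F²) = sqrt(144*u^2 + 100*v^2 + 1). At the given point: sqrt(1526).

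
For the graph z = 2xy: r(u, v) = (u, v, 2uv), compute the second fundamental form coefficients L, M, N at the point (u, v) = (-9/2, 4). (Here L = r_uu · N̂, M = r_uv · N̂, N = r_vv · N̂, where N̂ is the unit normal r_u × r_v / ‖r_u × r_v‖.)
L = 0;  M = sqrt(146)/73;  N = 0

Compute the unit normal N̂(u, v) = (-2*v/sqrt(4*u^2 + 4*v^2 + 1), -2*u/sqrt(4*u^2 + 4*v^2 + 1), 1/sqrt(4*u^2 + 4*v^2 + 1)), and the second partials r_uu, r_uv, r_vv. Take dot products:
  L(u, v) = r_uu · N̂ = 0,
  M(u, v) = r_uv · N̂ = 2/sqrt(4*u^2 + 4*v^2 + 1),
  N(u, v) = r_vv · N̂ = 0.
Evaluating at (u, v) = (-9/2, 4):
  L = 0, M = sqrt(146)/73, N = 0.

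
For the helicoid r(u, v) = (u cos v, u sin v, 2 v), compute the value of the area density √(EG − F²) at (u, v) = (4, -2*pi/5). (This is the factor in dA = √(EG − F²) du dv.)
√(EG − F²)|_{(4, -2*pi/5)} = 2*sqrt(5)

E = 1, F = 0, G = u^2 + 4, so EG − F² = u^2 + 4. Taking the positive square root: √(EG − F²) = sqrt(u^2 + 4). At (u, v) = (4, -2*pi/5): 2*sqrt(5).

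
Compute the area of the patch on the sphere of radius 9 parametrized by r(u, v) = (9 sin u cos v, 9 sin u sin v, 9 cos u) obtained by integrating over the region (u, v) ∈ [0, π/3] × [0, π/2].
Area = 81*pi/4

Area = ∫∫ √(EG − F²) du dv with √(EG − F²) = 81*Abs(sin(u)). Integrating over [0, π/3] × [0, π/2] gives 81*pi/4.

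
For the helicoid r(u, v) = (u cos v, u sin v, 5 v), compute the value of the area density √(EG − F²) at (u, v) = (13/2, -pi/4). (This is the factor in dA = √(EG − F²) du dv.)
√(EG − F²)|_{(13/2, -pi/4)} = sqrt(269)/2

E = 1, F = 0, G = u^2 + 25, so EG − F² = u^2 + 25. Taking the positive square root: √(EG − F²) = sqrt(u^2 + 25). At (u, v) = (13/2, -pi/4): sqrt(269)/2.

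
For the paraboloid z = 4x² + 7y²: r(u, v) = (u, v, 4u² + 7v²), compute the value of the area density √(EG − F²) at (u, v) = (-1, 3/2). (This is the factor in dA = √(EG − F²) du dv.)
√(EG − F²)|_{(-1, 3/2)} = sqrt(506)

E = 64*u^2 + 1, F = 112*u*v, G = 196*v^2 + 1, so EG − F² = 64*u^2 + 196*v^2 + 1. Taking the positive square root: √(EG − F²) = sqrt(64*u^2 + 196*v^2 + 1). At (u, v) = (-1, 3/2): sqrt(506).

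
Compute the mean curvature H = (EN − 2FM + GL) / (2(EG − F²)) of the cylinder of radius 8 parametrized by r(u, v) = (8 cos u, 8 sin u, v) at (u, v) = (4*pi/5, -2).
H = -1/16

With E = 64, F = 0, G = 1, L = -8, M = 0, N = 0, assemble
  H = (EN − 2FM + GL) / (2(EG − F²)) = -1/16.
At (u, v) = (4*pi/5, -2): H = -1/16.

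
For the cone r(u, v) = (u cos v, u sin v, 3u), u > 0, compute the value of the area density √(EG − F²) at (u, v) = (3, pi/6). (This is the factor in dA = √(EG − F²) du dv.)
√(EG − F²)|_{(3, pi/6)} = 3*sqrt(10)

E = 10, F = 0, G = u^2, so EG − F² = 10*u^2. Taking the positive square root: √(EG − F²) = sqrt(10)*Abs(u). At (u, v) = (3, pi/6): 3*sqrt(10).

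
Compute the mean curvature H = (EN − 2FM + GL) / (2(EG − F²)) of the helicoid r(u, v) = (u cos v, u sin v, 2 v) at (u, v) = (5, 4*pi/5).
H = 0

With E = 1, F = 0, G = u^2 + 4, L = 0, M = -2/sqrt(u^2 + 4), N = 0, assemble
  H = (EN − 2FM + GL) / (2(EG − F²)) = 0.
At (u, v) = (5, 4*pi/5): H = 0.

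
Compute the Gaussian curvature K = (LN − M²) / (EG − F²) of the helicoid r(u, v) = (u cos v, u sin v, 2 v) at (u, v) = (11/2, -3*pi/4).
K = -64/18769

Coefficients of the first fundamental form: E = 1, F = 0, G = u^2 + 4.
Coefficients of the second fundamental form: L = 0, M = -2/sqrt(u^2 + 4), N = 0.
Assemble K = (LN − M²)/(EG − F²) = -4/(u^2 + 4)^2. At (u, v) = (11/2, -3*pi/4): K = -64/18769.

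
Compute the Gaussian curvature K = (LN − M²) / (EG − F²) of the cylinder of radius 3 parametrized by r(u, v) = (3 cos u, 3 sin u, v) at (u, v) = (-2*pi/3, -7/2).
K = 0

Coefficients of the first fundamental form: E = 9, F = 0, G = 1.
Coefficients of the second fundamental form: L = -3, M = 0, N = 0.
Assemble K = (LN − M²)/(EG − F²) = 0. At (u, v) = (-2*pi/3, -7/2): K = 0.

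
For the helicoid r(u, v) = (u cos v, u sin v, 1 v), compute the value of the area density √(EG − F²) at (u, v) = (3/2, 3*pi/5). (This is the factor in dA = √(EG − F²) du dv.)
√(EG − F²)|_{(3/2, 3*pi/5)} = sqrt(13)/2

E = 1, F = 0, G = u^2 + 1, so EG − F² = u^2 + 1. Taking the positive square root: √(EG − F²) = sqrt(u^2 + 1). At (u, v) = (3/2, 3*pi/5): sqrt(13)/2.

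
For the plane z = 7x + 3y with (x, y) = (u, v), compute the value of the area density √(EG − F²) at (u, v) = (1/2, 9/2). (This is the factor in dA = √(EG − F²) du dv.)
√(EG − F²)|_{(1/2, 9/2)} = sqrt(59)

E = 50, F = 21, G = 10, so EG − F² = 59. Taking the positive square root: √(EG − F²) = sqrt(59). At (u, v) = (1/2, 9/2): sqrt(59).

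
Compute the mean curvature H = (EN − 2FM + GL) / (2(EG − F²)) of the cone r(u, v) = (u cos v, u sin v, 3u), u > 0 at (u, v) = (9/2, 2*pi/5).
H = sqrt(10)/30

With E = 10, F = 0, G = u^2, L = 0, M = 0, N = 3*sqrt(10)*u^2/(10*Abs(u)), assemble
  H = (EN − 2FM + GL) / (2(EG − F²)) = 3*sqrt(10)/(20*Abs(u)).
At (u, v) = (9/2, 2*pi/5): H = sqrt(10)/30.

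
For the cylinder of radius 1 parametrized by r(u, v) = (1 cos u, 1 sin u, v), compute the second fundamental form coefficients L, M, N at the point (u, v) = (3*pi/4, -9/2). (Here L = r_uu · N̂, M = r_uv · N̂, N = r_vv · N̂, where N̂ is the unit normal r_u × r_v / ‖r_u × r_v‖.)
L = -1;  M = 0;  N = 0

Compute the unit normal N̂(u, v) = (cos(u), sin(u), 0), and the second partials r_uu, r_uv, r_vv. Take dot products:
  L(u, v) = r_uu · N̂ = -1,
  M(u, v) = r_uv · N̂ = 0,
  N(u, v) = r_vv · N̂ = 0.
Evaluating at (u, v) = (3*pi/4, -9/2):
  L = -1, M = 0, N = 0.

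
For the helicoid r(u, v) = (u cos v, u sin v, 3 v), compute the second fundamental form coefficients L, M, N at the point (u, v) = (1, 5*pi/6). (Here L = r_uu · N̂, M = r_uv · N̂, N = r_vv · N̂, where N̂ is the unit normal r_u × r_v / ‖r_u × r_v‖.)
L = 0;  M = -3*sqrt(10)/10;  N = 0

Compute the unit normal N̂(u, v) = (3*sin(v)/sqrt(u^2 + 9), -3*cos(v)/sqrt(u^2 + 9), u/sqrt(u^2 + 9)), and the second partials r_uu, r_uv, r_vv. Take dot products:
  L(u, v) = r_uu · N̂ = 0,
  M(u, v) = r_uv · N̂ = -3/sqrt(u^2 + 9),
  N(u, v) = r_vv · N̂ = 0.
Evaluating at (u, v) = (1, 5*pi/6):
  L = 0, M = -3*sqrt(10)/10, N = 0.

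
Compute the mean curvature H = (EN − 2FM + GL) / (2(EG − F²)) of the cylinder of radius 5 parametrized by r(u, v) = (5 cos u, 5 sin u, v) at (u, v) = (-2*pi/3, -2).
H = -1/10

With E = 25, F = 0, G = 1, L = -5, M = 0, N = 0, assemble
  H = (EN − 2FM + GL) / (2(EG − F²)) = -1/10.
At (u, v) = (-2*pi/3, -2): H = -1/10.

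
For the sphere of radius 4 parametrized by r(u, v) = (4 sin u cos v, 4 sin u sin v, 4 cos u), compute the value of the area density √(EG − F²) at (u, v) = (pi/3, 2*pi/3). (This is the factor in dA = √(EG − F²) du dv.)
√(EG − F²)|_{(pi/3, 2*pi/3)} = 8*sqrt(3)

E = 16, F = 0, G = 16*sin(u)^2, so EG − F² = 256*sin(u)^2. Taking the positive square root: √(EG − F²) = 16*Abs(sin(u)). At (u, v) = (pi/3, 2*pi/3): 8*sqrt(3).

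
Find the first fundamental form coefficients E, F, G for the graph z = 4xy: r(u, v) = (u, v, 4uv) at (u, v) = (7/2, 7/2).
E = 197;  F = 196;  G = 197

Partials: r_u = (1, 0, 4*v), r_v = (0, 1, 4*u). As functions of (u, v):
  E = r_u · r_u = 16*v^2 + 1,
  F = r_u · r_v = 16*u*v,
  G = r_v · r_v = 16*u^2 + 1.
Evaluating at (u, v) = (7/2, 7/2): E = 197, F = 196, G = 197.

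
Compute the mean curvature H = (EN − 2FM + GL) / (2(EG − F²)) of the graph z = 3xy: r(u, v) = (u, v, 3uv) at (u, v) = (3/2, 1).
H = -324/1331

With E = 9*v^2 + 1, F = 9*u*v, G = 9*u^2 + 1, L = 0, M = 3/sqrt(9*u^2 + 9*v^2 + 1), N = 0, assemble
  H = (EN − 2FM + GL) / (2(EG − F²)) = -27*u*v/(9*u^2 + 9*v^2 + 1)^(3/2).
At (u, v) = (3/2, 1): H = -324/1331.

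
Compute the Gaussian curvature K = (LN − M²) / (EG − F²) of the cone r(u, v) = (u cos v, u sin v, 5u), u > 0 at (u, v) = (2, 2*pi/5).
K = 0

Coefficients of the first fundamental form: E = 26, F = 0, G = u^2.
Coefficients of the second fundamental form: L = 0, M = 0, N = 5*sqrt(26)*u^2/(26*Abs(u)).
Assemble K = (LN − M²)/(EG − F²) = 0. At (u, v) = (2, 2*pi/5): K = 0.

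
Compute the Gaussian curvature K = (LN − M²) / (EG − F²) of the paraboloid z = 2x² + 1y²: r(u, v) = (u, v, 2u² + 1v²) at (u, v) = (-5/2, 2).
K = 8/13689

Coefficients of the first fundamental form: E = 16*u^2 + 1, F = 8*u*v, G = 4*v^2 + 1.
Coefficients of the second fundamental form: L = 4/sqrt(16*u^2 + 4*v^2 + 1), M = 0, N = 2/sqrt(16*u^2 + 4*v^2 + 1).
Assemble K = (LN − M²)/(EG − F²) = 8/(256*u^4 + 128*u^2*v^2 + 32*u^2 + 16*v^4 + 8*v^2 + 1). At (u, v) = (-5/2, 2): K = 8/13689.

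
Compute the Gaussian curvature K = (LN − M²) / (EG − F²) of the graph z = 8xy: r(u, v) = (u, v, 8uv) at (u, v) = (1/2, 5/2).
K = -64/173889

Coefficients of the first fundamental form: E = 64*v^2 + 1, F = 64*u*v, G = 64*u^2 + 1.
Coefficients of the second fundamental form: L = 0, M = 8/sqrt(64*u^2 + 64*v^2 + 1), N = 0.
Assemble K = (LN − M²)/(EG − F²) = -64/(4096*u^4 + 8192*u^2*v^2 + 128*u^2 + 4096*v^4 + 128*v^2 + 1). At (u, v) = (1/2, 5/2): K = -64/173889.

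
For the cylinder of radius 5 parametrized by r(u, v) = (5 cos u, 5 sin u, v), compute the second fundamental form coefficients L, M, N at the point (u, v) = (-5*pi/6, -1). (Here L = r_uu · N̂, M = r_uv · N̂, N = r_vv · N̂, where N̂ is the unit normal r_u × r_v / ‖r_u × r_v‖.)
L = -5;  M = 0;  N = 0

Compute the unit normal N̂(u, v) = (cos(u), sin(u), 0), and the second partials r_uu, r_uv, r_vv. Take dot products:
  L(u, v) = r_uu · N̂ = -5,
  M(u, v) = r_uv · N̂ = 0,
  N(u, v) = r_vv · N̂ = 0.
Evaluating at (u, v) = (-5*pi/6, -1):
  L = -5, M = 0, N = 0.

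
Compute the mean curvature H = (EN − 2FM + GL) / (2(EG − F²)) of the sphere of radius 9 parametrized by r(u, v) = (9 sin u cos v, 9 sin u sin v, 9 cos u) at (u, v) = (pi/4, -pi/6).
H = -1/9

With E = 81, F = 0, G = 81*sin(u)^2, L = -9*sin(u)/Abs(sin(u)), M = 0, N = -9*sin(u)^3/Abs(sin(u)), assemble
  H = (EN − 2FM + GL) / (2(EG − F²)) = -sin(u)/(9*Abs(sin(u))).
At (u, v) = (pi/4, -pi/6): H = -1/9.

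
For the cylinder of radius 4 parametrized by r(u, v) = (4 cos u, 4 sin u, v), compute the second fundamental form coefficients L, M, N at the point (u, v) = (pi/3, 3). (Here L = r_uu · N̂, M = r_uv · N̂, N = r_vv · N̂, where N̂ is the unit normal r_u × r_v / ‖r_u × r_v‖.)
L = -4;  M = 0;  N = 0

Compute the unit normal N̂(u, v) = (cos(u), sin(u), 0), and the second partials r_uu, r_uv, r_vv. Take dot products:
  L(u, v) = r_uu · N̂ = -4,
  M(u, v) = r_uv · N̂ = 0,
  N(u, v) = r_vv · N̂ = 0.
Evaluating at (u, v) = (pi/3, 3):
  L = -4, M = 0, N = 0.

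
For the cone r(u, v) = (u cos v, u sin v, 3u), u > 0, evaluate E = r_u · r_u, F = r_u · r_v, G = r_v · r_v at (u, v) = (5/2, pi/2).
E = 10;  F = 0;  G = 25/4

Partials: r_u = (cos(v), sin(v), 3), r_v = (-u*sin(v), u*cos(v), 0). As functions of (u, v):
  E = r_u · r_u = 10,
  F = r_u · r_v = 0,
  G = r_v · r_v = u^2.
Evaluating at (u, v) = (5/2, pi/2): E = 10, F = 0, G = 25/4.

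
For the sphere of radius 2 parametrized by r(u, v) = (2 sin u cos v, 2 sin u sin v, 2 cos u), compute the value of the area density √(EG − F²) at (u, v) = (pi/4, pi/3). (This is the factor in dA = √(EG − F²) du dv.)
√(EG − F²)|_{(pi/4, pi/3)} = 2*sqrt(2)

E = 4, F = 0, G = 4*sin(u)^2, so EG − F² = 16*sin(u)^2. Taking the positive square root: √(EG − F²) = 4*Abs(sin(u)). At (u, v) = (pi/4, pi/3): 2*sqrt(2).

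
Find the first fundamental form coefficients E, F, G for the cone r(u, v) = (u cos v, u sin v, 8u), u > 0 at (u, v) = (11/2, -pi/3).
E = 65;  F = 0;  G = 121/4

Partials: r_u = (cos(v), sin(v), 8), r_v = (-u*sin(v), u*cos(v), 0). As functions of (u, v):
  E = r_u · r_u = 65,
  F = r_u · r_v = 0,
  G = r_v · r_v = u^2.
Evaluating at (u, v) = (11/2, -pi/3): E = 65, F = 0, G = 121/4.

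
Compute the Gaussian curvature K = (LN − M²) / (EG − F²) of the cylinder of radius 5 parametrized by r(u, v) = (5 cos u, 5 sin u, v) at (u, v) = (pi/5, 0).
K = 0

Coefficients of the first fundamental form: E = 25, F = 0, G = 1.
Coefficients of the second fundamental form: L = -5, M = 0, N = 0.
Assemble K = (LN − M²)/(EG − F²) = 0. At (u, v) = (pi/5, 0): K = 0.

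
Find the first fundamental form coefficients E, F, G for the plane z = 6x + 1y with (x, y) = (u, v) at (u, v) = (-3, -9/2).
E = 37;  F = 6;  G = 2

Partials: r_u = (1, 0, 6), r_v = (0, 1, 1). As functions of (u, v):
  E = r_u · r_u = 37,
  F = r_u · r_v = 6,
  G = r_v · r_v = 2.
Evaluating at (u, v) = (-3, -9/2): E = 37, F = 6, G = 2.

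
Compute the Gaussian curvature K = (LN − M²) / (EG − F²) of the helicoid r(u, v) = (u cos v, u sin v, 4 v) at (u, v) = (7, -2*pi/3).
K = -16/4225

Coefficients of the first fundamental form: E = 1, F = 0, G = u^2 + 16.
Coefficients of the second fundamental form: L = 0, M = -4/sqrt(u^2 + 16), N = 0.
Assemble K = (LN − M²)/(EG − F²) = -16/(u^2 + 16)^2. At (u, v) = (7, -2*pi/3): K = -16/4225.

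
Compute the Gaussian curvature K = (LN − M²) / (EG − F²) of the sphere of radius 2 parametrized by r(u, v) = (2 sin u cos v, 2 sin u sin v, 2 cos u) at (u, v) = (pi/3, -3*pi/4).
K = 1/4

Coefficients of the first fundamental form: E = 4, F = 0, G = 4*sin(u)^2.
Coefficients of the second fundamental form: L = -2*sin(u)/Abs(sin(u)), M = 0, N = -2*sin(u)^3/Abs(sin(u)).
Assemble K = (LN − M²)/(EG − F²) = 1/4. At (u, v) = (pi/3, -3*pi/4): K = 1/4.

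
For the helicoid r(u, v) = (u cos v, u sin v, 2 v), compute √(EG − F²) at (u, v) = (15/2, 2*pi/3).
√(EG − F²)|_{(15/2, 2*pi/3)} = sqrt(241)/2

E = 1, F = 0, G = u^2 + 4; EG − F² = u^2 + 4; √(EG − F²) = sqrt(u^2 + 4). At the given point: sqrt(241)/2.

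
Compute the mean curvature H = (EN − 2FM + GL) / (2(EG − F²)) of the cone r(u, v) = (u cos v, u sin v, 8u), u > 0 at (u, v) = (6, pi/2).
H = 2*sqrt(65)/195

With E = 65, F = 0, G = u^2, L = 0, M = 0, N = 8*sqrt(65)*u^2/(65*Abs(u)), assemble
  H = (EN − 2FM + GL) / (2(EG − F²)) = 4*sqrt(65)/(65*Abs(u)).
At (u, v) = (6, pi/2): H = 2*sqrt(65)/195.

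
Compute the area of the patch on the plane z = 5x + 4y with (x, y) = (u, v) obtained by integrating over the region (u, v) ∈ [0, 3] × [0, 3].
Area = 9*sqrt(42)

Area = ∫∫ √(EG − F²) du dv with √(EG − F²) = sqrt(42). Integrating over [0, 3] × [0, 3] gives 9*sqrt(42).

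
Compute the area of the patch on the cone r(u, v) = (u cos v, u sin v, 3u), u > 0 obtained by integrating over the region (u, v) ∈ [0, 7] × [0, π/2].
Area = 49*sqrt(10)*pi/4

Area = ∫∫ √(EG − F²) du dv with √(EG − F²) = sqrt(10)*Abs(u). Integrating over [0, 7] × [0, π/2] gives 49*sqrt(10)*pi/4.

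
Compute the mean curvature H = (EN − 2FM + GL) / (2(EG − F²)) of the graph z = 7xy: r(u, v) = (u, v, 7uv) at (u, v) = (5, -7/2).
H = 9604*sqrt(7305)/10672605

With E = 49*v^2 + 1, F = 49*u*v, G = 49*u^2 + 1, L = 0, M = 7/sqrt(49*u^2 + 49*v^2 + 1), N = 0, assemble
  H = (EN − 2FM + GL) / (2(EG − F²)) = -343*u*v/(49*u^2 + 49*v^2 + 1)^(3/2).
At (u, v) = (5, -7/2): H = 9604*sqrt(7305)/10672605.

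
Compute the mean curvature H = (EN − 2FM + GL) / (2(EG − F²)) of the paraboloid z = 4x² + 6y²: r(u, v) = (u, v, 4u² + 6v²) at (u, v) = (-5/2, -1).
H = 2986*sqrt(545)/297025

With E = 64*u^2 + 1, F = 96*u*v, G = 144*v^2 + 1, L = 8/sqrt(64*u^2 + 144*v^2 + 1), M = 0, N = 12/sqrt(64*u^2 + 144*v^2 + 1), assemble
  H = (EN − 2FM + GL) / (2(EG − F²)) = 2*(192*u^2 + 288*v^2 + 5)/(64*u^2 + 144*v^2 + 1)^(3/2).
At (u, v) = (-5/2, -1): H = 2986*sqrt(545)/297025.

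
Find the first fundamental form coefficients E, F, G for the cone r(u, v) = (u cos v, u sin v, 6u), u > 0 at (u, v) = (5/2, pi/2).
E = 37;  F = 0;  G = 25/4

Partials: r_u = (cos(v), sin(v), 6), r_v = (-u*sin(v), u*cos(v), 0). As functions of (u, v):
  E = r_u · r_u = 37,
  F = r_u · r_v = 0,
  G = r_v · r_v = u^2.
Evaluating at (u, v) = (5/2, pi/2): E = 37, F = 0, G = 25/4.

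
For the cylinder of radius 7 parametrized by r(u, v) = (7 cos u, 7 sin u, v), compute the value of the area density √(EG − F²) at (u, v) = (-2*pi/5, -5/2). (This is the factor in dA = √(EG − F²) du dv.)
√(EG − F²)|_{(-2*pi/5, -5/2)} = 7

E = 49, F = 0, G = 1, so EG − F² = 49. Taking the positive square root: √(EG − F²) = 7. At (u, v) = (-2*pi/5, -5/2): 7.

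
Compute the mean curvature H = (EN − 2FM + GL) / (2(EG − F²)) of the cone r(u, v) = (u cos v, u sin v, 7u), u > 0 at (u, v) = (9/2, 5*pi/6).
H = 7*sqrt(2)/90

With E = 50, F = 0, G = u^2, L = 0, M = 0, N = 7*sqrt(2)*u^2/(10*Abs(u)), assemble
  H = (EN − 2FM + GL) / (2(EG − F²)) = 7*sqrt(2)/(20*Abs(u)).
At (u, v) = (9/2, 5*pi/6): H = 7*sqrt(2)/90.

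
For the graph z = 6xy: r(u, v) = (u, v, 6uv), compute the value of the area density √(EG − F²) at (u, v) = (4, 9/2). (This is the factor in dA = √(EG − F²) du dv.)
√(EG − F²)|_{(4, 9/2)} = sqrt(1306)

E = 36*v^2 + 1, F = 36*u*v, G = 36*u^2 + 1, so EG − F² = 36*u^2 + 36*v^2 + 1. Taking the positive square root: √(EG − F²) = sqrt(36*u^2 + 36*v^2 + 1). At (u, v) = (4, 9/2): sqrt(1306).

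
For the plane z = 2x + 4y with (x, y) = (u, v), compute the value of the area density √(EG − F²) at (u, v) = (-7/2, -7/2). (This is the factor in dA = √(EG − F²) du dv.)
√(EG − F²)|_{(-7/2, -7/2)} = sqrt(21)

E = 5, F = 8, G = 17, so EG − F² = 21. Taking the positive square root: √(EG − F²) = sqrt(21). At (u, v) = (-7/2, -7/2): sqrt(21).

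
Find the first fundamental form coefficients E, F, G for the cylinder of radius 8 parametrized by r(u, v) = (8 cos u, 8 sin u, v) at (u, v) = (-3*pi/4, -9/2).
E = 64;  F = 0;  G = 1

Partials: r_u = (-8*sin(u), 8*cos(u), 0), r_v = (0, 0, 1). As functions of (u, v):
  E = r_u · r_u = 64,
  F = r_u · r_v = 0,
  G = r_v · r_v = 1.
Evaluating at (u, v) = (-3*pi/4, -9/2): E = 64, F = 0, G = 1.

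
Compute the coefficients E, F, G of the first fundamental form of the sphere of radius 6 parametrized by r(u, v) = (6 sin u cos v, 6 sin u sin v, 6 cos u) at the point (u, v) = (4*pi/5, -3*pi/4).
E = 36;  F = 0;  G = 45/2 - 9*sqrt(5)/2

Partials: r_u = (6*cos(u)*cos(v), 6*sin(v)*cos(u), -6*sin(u)), r_v = (-6*sin(u)*sin(v), 6*sin(u)*cos(v), 0). As functions of (u, v):
  E = r_u · r_u = 36,
  F = r_u · r_v = 0,
  G = r_v · r_v = 36*sin(u)^2.
Evaluating at (u, v) = (4*pi/5, -3*pi/4): E = 36, F = 0, G = 45/2 - 9*sqrt(5)/2.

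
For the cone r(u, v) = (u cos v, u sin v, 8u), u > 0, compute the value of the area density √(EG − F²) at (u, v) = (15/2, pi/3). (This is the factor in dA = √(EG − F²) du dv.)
√(EG − F²)|_{(15/2, pi/3)} = 15*sqrt(65)/2

E = 65, F = 0, G = u^2, so EG − F² = 65*u^2. Taking the positive square root: √(EG − F²) = sqrt(65)*Abs(u). At (u, v) = (15/2, pi/3): 15*sqrt(65)/2.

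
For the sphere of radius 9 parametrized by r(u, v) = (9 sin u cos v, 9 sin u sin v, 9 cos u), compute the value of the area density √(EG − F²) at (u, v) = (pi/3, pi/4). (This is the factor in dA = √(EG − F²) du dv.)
√(EG − F²)|_{(pi/3, pi/4)} = 81*sqrt(3)/2

E = 81, F = 0, G = 81*sin(u)^2, so EG − F² = 6561*sin(u)^2. Taking the positive square root: √(EG − F²) = 81*Abs(sin(u)). At (u, v) = (pi/3, pi/4): 81*sqrt(3)/2.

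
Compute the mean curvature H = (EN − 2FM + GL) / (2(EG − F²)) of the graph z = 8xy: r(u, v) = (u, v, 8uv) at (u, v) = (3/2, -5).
H = 768*sqrt(1745)/609005

With E = 64*v^2 + 1, F = 64*u*v, G = 64*u^2 + 1, L = 0, M = 8/sqrt(64*u^2 + 64*v^2 + 1), N = 0, assemble
  H = (EN − 2FM + GL) / (2(EG − F²)) = -512*u*v/(64*u^2 + 64*v^2 + 1)^(3/2).
At (u, v) = (3/2, -5): H = 768*sqrt(1745)/609005.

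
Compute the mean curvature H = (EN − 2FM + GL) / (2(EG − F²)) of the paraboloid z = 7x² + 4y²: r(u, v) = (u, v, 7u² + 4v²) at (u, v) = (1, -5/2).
H = 3595*sqrt(597)/356409

With E = 196*u^2 + 1, F = 112*u*v, G = 64*v^2 + 1, L = 14/sqrt(196*u^2 + 64*v^2 + 1), M = 0, N = 8/sqrt(196*u^2 + 64*v^2 + 1), assemble
  H = (EN − 2FM + GL) / (2(EG − F²)) = (784*u^2 + 448*v^2 + 11)/(196*u^2 + 64*v^2 + 1)^(3/2).
At (u, v) = (1, -5/2): H = 3595*sqrt(597)/356409.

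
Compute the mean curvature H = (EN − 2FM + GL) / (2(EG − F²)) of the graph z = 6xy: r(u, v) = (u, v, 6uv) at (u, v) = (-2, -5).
H = -432*sqrt(1045)/218405

With E = 36*v^2 + 1, F = 36*u*v, G = 36*u^2 + 1, L = 0, M = 6/sqrt(36*u^2 + 36*v^2 + 1), N = 0, assemble
  H = (EN − 2FM + GL) / (2(EG − F²)) = -216*u*v/(36*u^2 + 36*v^2 + 1)^(3/2).
At (u, v) = (-2, -5): H = -432*sqrt(1045)/218405.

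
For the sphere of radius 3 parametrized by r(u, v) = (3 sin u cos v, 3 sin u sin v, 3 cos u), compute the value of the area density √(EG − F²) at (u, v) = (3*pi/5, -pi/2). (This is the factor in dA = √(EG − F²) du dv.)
√(EG − F²)|_{(3*pi/5, -pi/2)} = 9*sqrt(2*sqrt(5) + 10)/4

E = 9, F = 0, G = 9*sin(u)^2, so EG − F² = 81*sin(u)^2. Taking the positive square root: √(EG − F²) = 9*Abs(sin(u)). At (u, v) = (3*pi/5, -pi/2): 9*sqrt(2*sqrt(5) + 10)/4.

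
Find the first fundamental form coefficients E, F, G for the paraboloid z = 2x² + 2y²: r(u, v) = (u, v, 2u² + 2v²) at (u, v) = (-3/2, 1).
E = 37;  F = -24;  G = 17

Partials: r_u = (1, 0, 4*u), r_v = (0, 1, 4*v). As functions of (u, v):
  E = r_u · r_u = 16*u^2 + 1,
  F = r_u · r_v = 16*u*v,
  G = r_v · r_v = 16*v^2 + 1.
Evaluating at (u, v) = (-3/2, 1): E = 37, F = -24, G = 17.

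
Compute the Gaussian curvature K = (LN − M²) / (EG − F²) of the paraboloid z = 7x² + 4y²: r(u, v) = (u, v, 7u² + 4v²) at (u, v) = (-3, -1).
K = 112/3345241

Coefficients of the first fundamental form: E = 196*u^2 + 1, F = 112*u*v, G = 64*v^2 + 1.
Coefficients of the second fundamental form: L = 14/sqrt(196*u^2 + 64*v^2 + 1), M = 0, N = 8/sqrt(196*u^2 + 64*v^2 + 1).
Assemble K = (LN − M²)/(EG − F²) = 112/(38416*u^4 + 25088*u^2*v^2 + 392*u^2 + 4096*v^4 + 128*v^2 + 1). At (u, v) = (-3, -1): K = 112/3345241.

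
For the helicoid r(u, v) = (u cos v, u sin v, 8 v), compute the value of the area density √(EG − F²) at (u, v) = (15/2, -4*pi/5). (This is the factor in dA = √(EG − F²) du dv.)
√(EG − F²)|_{(15/2, -4*pi/5)} = sqrt(481)/2

E = 1, F = 0, G = u^2 + 64, so EG − F² = u^2 + 64. Taking the positive square root: √(EG − F²) = sqrt(u^2 + 64). At (u, v) = (15/2, -4*pi/5): sqrt(481)/2.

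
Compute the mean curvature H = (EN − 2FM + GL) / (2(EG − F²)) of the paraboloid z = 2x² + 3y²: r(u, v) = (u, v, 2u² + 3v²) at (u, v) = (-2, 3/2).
H = 359*sqrt(146)/21316

With E = 16*u^2 + 1, F = 24*u*v, G = 36*v^2 + 1, L = 4/sqrt(16*u^2 + 36*v^2 + 1), M = 0, N = 6/sqrt(16*u^2 + 36*v^2 + 1), assemble
  H = (EN − 2FM + GL) / (2(EG − F²)) = (48*u^2 + 72*v^2 + 5)/(16*u^2 + 36*v^2 + 1)^(3/2).
At (u, v) = (-2, 3/2): H = 359*sqrt(146)/21316.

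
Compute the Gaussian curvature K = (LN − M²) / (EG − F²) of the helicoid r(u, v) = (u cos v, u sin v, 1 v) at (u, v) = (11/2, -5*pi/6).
K = -16/15625

Coefficients of the first fundamental form: E = 1, F = 0, G = u^2 + 1.
Coefficients of the second fundamental form: L = 0, M = -1/sqrt(u^2 + 1), N = 0.
Assemble K = (LN − M²)/(EG − F²) = -1/(u^2 + 1)^2. At (u, v) = (11/2, -5*pi/6): K = -16/15625.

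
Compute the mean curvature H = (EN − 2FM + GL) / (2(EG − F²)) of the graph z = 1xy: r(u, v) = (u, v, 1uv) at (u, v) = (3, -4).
H = 3*sqrt(26)/169

With E = v^2 + 1, F = u*v, G = u^2 + 1, L = 0, M = 1/sqrt(u^2 + v^2 + 1), N = 0, assemble
  H = (EN − 2FM + GL) / (2(EG − F²)) = -u*v/(u^2 + v^2 + 1)^(3/2).
At (u, v) = (3, -4): H = 3*sqrt(26)/169.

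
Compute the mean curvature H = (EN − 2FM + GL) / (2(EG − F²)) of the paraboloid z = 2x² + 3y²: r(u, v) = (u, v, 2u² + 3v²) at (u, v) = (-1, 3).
H = 701*sqrt(341)/116281

With E = 16*u^2 + 1, F = 24*u*v, G = 36*v^2 + 1, L = 4/sqrt(16*u^2 + 36*v^2 + 1), M = 0, N = 6/sqrt(16*u^2 + 36*v^2 + 1), assemble
  H = (EN − 2FM + GL) / (2(EG − F²)) = (48*u^2 + 72*v^2 + 5)/(16*u^2 + 36*v^2 + 1)^(3/2).
At (u, v) = (-1, 3): H = 701*sqrt(341)/116281.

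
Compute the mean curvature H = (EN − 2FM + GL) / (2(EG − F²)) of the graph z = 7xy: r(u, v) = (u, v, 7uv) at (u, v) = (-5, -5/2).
H = -34300*sqrt(681)/12521547

With E = 49*v^2 + 1, F = 49*u*v, G = 49*u^2 + 1, L = 0, M = 7/sqrt(49*u^2 + 49*v^2 + 1), N = 0, assemble
  H = (EN − 2FM + GL) / (2(EG − F²)) = -343*u*v/(49*u^2 + 49*v^2 + 1)^(3/2).
At (u, v) = (-5, -5/2): H = -34300*sqrt(681)/12521547.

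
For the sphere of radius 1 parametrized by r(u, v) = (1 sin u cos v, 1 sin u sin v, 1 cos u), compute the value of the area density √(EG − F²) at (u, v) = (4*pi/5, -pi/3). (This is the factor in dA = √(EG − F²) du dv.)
√(EG − F²)|_{(4*pi/5, -pi/3)} = sqrt(10 - 2*sqrt(5))/4

E = 1, F = 0, G = sin(u)^2, so EG − F² = sin(u)^2. Taking the positive square root: √(EG − F²) = Abs(sin(u)). At (u, v) = (4*pi/5, -pi/3): sqrt(10 - 2*sqrt(5))/4.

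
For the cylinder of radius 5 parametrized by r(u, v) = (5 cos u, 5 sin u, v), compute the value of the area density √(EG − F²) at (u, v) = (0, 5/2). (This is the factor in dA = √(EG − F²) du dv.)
√(EG − F²)|_{(0, 5/2)} = 5

E = 25, F = 0, G = 1, so EG − F² = 25. Taking the positive square root: √(EG − F²) = 5. At (u, v) = (0, 5/2): 5.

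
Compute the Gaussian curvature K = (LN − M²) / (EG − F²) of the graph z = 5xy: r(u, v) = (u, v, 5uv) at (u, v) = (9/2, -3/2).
K = -100/1270129

Coefficients of the first fundamental form: E = 25*v^2 + 1, F = 25*u*v, G = 25*u^2 + 1.
Coefficients of the second fundamental form: L = 0, M = 5/sqrt(25*u^2 + 25*v^2 + 1), N = 0.
Assemble K = (LN − M²)/(EG − F²) = -25/(625*u^4 + 1250*u^2*v^2 + 50*u^2 + 625*v^4 + 50*v^2 + 1). At (u, v) = (9/2, -3/2): K = -100/1270129.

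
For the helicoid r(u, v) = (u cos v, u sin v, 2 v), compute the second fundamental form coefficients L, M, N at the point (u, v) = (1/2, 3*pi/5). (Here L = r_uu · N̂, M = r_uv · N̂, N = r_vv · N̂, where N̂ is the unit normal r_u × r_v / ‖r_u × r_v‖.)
L = 0;  M = -4*sqrt(17)/17;  N = 0

Compute the unit normal N̂(u, v) = (2*sin(v)/sqrt(u^2 + 4), -2*cos(v)/sqrt(u^2 + 4), u/sqrt(u^2 + 4)), and the second partials r_uu, r_uv, r_vv. Take dot products:
  L(u, v) = r_uu · N̂ = 0,
  M(u, v) = r_uv · N̂ = -2/sqrt(u^2 + 4),
  N(u, v) = r_vv · N̂ = 0.
Evaluating at (u, v) = (1/2, 3*pi/5):
  L = 0, M = -4*sqrt(17)/17, N = 0.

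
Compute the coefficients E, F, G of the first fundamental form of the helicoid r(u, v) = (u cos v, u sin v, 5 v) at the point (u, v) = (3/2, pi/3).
E = 1;  F = 0;  G = 109/4

Partials: r_u = (cos(v), sin(v), 0), r_v = (-u*sin(v), u*cos(v), 5). As functions of (u, v):
  E = r_u · r_u = 1,
  F = r_u · r_v = 0,
  G = r_v · r_v = u^2 + 25.
Evaluating at (u, v) = (3/2, pi/3): E = 1, F = 0, G = 109/4.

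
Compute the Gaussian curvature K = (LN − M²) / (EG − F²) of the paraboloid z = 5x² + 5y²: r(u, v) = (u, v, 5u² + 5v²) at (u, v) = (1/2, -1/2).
K = 100/2601

Coefficients of the first fundamental form: E = 100*u^2 + 1, F = 100*u*v, G = 100*v^2 + 1.
Coefficients of the second fundamental form: L = 10/sqrt(100*u^2 + 100*v^2 + 1), M = 0, N = 10/sqrt(100*u^2 + 100*v^2 + 1).
Assemble K = (LN − M²)/(EG − F²) = 100/(10000*u^4 + 20000*u^2*v^2 + 200*u^2 + 10000*v^4 + 200*v^2 + 1). At (u, v) = (1/2, -1/2): K = 100/2601.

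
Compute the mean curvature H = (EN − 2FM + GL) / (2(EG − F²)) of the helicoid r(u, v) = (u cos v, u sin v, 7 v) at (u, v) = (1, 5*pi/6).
H = 0

With E = 1, F = 0, G = u^2 + 49, L = 0, M = -7/sqrt(u^2 + 49), N = 0, assemble
  H = (EN − 2FM + GL) / (2(EG − F²)) = 0.
At (u, v) = (1, 5*pi/6): H = 0.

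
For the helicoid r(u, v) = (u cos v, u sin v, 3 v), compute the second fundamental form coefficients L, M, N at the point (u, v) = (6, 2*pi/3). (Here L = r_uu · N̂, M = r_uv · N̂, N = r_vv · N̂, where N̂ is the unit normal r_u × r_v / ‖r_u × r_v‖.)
L = 0;  M = -sqrt(5)/5;  N = 0

Compute the unit normal N̂(u, v) = (3*sin(v)/sqrt(u^2 + 9), -3*cos(v)/sqrt(u^2 + 9), u/sqrt(u^2 + 9)), and the second partials r_uu, r_uv, r_vv. Take dot products:
  L(u, v) = r_uu · N̂ = 0,
  M(u, v) = r_uv · N̂ = -3/sqrt(u^2 + 9),
  N(u, v) = r_vv · N̂ = 0.
Evaluating at (u, v) = (6, 2*pi/3):
  L = 0, M = -sqrt(5)/5, N = 0.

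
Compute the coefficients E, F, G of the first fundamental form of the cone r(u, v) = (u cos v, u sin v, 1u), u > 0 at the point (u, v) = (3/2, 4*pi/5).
E = 2;  F = 0;  G = 9/4

Partials: r_u = (cos(v), sin(v), 1), r_v = (-u*sin(v), u*cos(v), 0). As functions of (u, v):
  E = r_u · r_u = 2,
  F = r_u · r_v = 0,
  G = r_v · r_v = u^2.
Evaluating at (u, v) = (3/2, 4*pi/5): E = 2, F = 0, G = 9/4.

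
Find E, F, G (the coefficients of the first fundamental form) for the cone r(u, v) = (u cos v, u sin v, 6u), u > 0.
E = 37;  F = 0;  G = u^2

Compute partials: r_u = (cos(v), sin(v), 6), r_v = (-u*sin(v), u*cos(v), 0). Then
  E = r_u · r_u = 37,
  F = r_u · r_v = 0,
  G = r_v · r_v = u^2.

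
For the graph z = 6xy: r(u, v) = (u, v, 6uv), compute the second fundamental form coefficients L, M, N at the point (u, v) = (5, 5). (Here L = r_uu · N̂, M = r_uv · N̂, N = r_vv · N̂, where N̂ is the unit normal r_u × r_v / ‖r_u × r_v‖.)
L = 0;  M = 6*sqrt(1801)/1801;  N = 0

Compute the unit normal N̂(u, v) = (-6*v/sqrt(36*u^2 + 36*v^2 + 1), -6*u/sqrt(36*u^2 + 36*v^2 + 1), 1/sqrt(36*u^2 + 36*v^2 + 1)), and the second partials r_uu, r_uv, r_vv. Take dot products:
  L(u, v) = r_uu · N̂ = 0,
  M(u, v) = r_uv · N̂ = 6/sqrt(36*u^2 + 36*v^2 + 1),
  N(u, v) = r_vv · N̂ = 0.
Evaluating at (u, v) = (5, 5):
  L = 0, M = 6*sqrt(1801)/1801, N = 0.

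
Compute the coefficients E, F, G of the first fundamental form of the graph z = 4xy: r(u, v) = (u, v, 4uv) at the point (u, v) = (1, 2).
E = 65;  F = 32;  G = 17

Partials: r_u = (1, 0, 4*v), r_v = (0, 1, 4*u). As functions of (u, v):
  E = r_u · r_u = 16*v^2 + 1,
  F = r_u · r_v = 16*u*v,
  G = r_v · r_v = 16*u^2 + 1.
Evaluating at (u, v) = (1, 2): E = 65, F = 32, G = 17.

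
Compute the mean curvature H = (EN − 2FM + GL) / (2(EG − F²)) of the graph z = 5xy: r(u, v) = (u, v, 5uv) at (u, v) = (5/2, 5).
H = -12500*sqrt(3129)/9790641

With E = 25*v^2 + 1, F = 25*u*v, G = 25*u^2 + 1, L = 0, M = 5/sqrt(25*u^2 + 25*v^2 + 1), N = 0, assemble
  H = (EN − 2FM + GL) / (2(EG − F²)) = -125*u*v/(25*u^2 + 25*v^2 + 1)^(3/2).
At (u, v) = (5/2, 5): H = -12500*sqrt(3129)/9790641.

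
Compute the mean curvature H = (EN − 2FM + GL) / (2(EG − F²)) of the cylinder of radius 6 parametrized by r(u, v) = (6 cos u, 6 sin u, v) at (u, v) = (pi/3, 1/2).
H = -1/12

With E = 36, F = 0, G = 1, L = -6, M = 0, N = 0, assemble
  H = (EN − 2FM + GL) / (2(EG − F²)) = -1/12.
At (u, v) = (pi/3, 1/2): H = -1/12.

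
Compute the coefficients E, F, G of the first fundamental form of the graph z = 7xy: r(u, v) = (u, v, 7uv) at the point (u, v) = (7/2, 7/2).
E = 2405/4;  F = 2401/4;  G = 2405/4

Partials: r_u = (1, 0, 7*v), r_v = (0, 1, 7*u). As functions of (u, v):
  E = r_u · r_u = 49*v^2 + 1,
  F = r_u · r_v = 49*u*v,
  G = r_v · r_v = 49*u^2 + 1.
Evaluating at (u, v) = (7/2, 7/2): E = 2405/4, F = 2401/4, G = 2405/4.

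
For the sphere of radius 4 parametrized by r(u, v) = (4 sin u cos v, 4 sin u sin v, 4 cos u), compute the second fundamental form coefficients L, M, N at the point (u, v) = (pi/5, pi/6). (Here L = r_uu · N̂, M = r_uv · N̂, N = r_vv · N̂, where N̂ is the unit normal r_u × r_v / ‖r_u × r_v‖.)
L = -4;  M = 0;  N = -5/2 + sqrt(5)/2

Compute the unit normal N̂(u, v) = (sin(u)^2*cos(v)/Abs(sin(u)), sin(u)^2*sin(v)/Abs(sin(u)), sin(2*u)/(2*Abs(sin(u)))), and the second partials r_uu, r_uv, r_vv. Take dot products:
  L(u, v) = r_uu · N̂ = -4*sin(u)/Abs(sin(u)),
  M(u, v) = r_uv · N̂ = 0,
  N(u, v) = r_vv · N̂ = -4*sin(u)^3/Abs(sin(u)).
Evaluating at (u, v) = (pi/5, pi/6):
  L = -4, M = 0, N = -5/2 + sqrt(5)/2.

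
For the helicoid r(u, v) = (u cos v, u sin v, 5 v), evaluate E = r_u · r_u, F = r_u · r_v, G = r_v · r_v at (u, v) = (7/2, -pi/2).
E = 1;  F = 0;  G = 149/4

Partials: r_u = (cos(v), sin(v), 0), r_v = (-u*sin(v), u*cos(v), 5). As functions of (u, v):
  E = r_u · r_u = 1,
  F = r_u · r_v = 0,
  G = r_v · r_v = u^2 + 25.
Evaluating at (u, v) = (7/2, -pi/2): E = 1, F = 0, G = 149/4.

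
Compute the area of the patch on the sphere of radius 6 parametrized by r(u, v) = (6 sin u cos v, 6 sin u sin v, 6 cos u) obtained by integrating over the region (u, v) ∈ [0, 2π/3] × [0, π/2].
Area = 27*pi

Area = ∫∫ √(EG − F²) du dv with √(EG − F²) = 36*Abs(sin(u)). Integrating over [0, 2π/3] × [0, π/2] gives 27*pi.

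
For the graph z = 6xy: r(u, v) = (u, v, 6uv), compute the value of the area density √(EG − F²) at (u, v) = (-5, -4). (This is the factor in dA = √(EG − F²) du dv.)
√(EG − F²)|_{(-5, -4)} = sqrt(1477)

E = 36*v^2 + 1, F = 36*u*v, G = 36*u^2 + 1, so EG − F² = 36*u^2 + 36*v^2 + 1. Taking the positive square root: √(EG − F²) = sqrt(36*u^2 + 36*v^2 + 1). At (u, v) = (-5, -4): sqrt(1477).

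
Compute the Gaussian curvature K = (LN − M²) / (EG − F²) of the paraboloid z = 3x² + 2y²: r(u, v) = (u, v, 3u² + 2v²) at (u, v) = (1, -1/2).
K = 24/1681

Coefficients of the first fundamental form: E = 36*u^2 + 1, F = 24*u*v, G = 16*v^2 + 1.
Coefficients of the second fundamental form: L = 6/sqrt(36*u^2 + 16*v^2 + 1), M = 0, N = 4/sqrt(36*u^2 + 16*v^2 + 1).
Assemble K = (LN − M²)/(EG − F²) = 24/(1296*u^4 + 1152*u^2*v^2 + 72*u^2 + 256*v^4 + 32*v^2 + 1). At (u, v) = (1, -1/2): K = 24/1681.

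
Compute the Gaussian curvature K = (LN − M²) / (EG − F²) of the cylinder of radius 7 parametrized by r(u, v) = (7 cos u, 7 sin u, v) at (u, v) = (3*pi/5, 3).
K = 0

Coefficients of the first fundamental form: E = 49, F = 0, G = 1.
Coefficients of the second fundamental form: L = -7, M = 0, N = 0.
Assemble K = (LN − M²)/(EG − F²) = 0. At (u, v) = (3*pi/5, 3): K = 0.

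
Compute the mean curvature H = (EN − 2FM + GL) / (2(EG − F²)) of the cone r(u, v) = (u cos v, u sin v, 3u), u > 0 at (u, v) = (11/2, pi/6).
H = 3*sqrt(10)/110

With E = 10, F = 0, G = u^2, L = 0, M = 0, N = 3*sqrt(10)*u^2/(10*Abs(u)), assemble
  H = (EN − 2FM + GL) / (2(EG − F²)) = 3*sqrt(10)/(20*Abs(u)).
At (u, v) = (11/2, pi/6): H = 3*sqrt(10)/110.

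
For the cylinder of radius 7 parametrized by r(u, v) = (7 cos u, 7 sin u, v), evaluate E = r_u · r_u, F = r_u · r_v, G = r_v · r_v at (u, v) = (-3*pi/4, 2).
E = 49;  F = 0;  G = 1

Partials: r_u = (-7*sin(u), 7*cos(u), 0), r_v = (0, 0, 1). As functions of (u, v):
  E = r_u · r_u = 49,
  F = r_u · r_v = 0,
  G = r_v · r_v = 1.
Evaluating at (u, v) = (-3*pi/4, 2): E = 49, F = 0, G = 1.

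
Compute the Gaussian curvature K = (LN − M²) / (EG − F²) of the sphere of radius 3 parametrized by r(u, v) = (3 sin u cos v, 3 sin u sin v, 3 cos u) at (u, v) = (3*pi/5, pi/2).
K = 1/9

Coefficients of the first fundamental form: E = 9, F = 0, G = 9*sin(u)^2.
Coefficients of the second fundamental form: L = -3*sin(u)/Abs(sin(u)), M = 0, N = -3*sin(u)^3/Abs(sin(u)).
Assemble K = (LN − M²)/(EG − F²) = 1/9. At (u, v) = (3*pi/5, pi/2): K = 1/9.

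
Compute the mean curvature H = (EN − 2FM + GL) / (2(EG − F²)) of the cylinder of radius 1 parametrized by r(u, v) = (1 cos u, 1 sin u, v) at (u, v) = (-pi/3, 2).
H = -1/2

With E = 1, F = 0, G = 1, L = -1, M = 0, N = 0, assemble
  H = (EN − 2FM + GL) / (2(EG − F²)) = -1/2.
At (u, v) = (-pi/3, 2): H = -1/2.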